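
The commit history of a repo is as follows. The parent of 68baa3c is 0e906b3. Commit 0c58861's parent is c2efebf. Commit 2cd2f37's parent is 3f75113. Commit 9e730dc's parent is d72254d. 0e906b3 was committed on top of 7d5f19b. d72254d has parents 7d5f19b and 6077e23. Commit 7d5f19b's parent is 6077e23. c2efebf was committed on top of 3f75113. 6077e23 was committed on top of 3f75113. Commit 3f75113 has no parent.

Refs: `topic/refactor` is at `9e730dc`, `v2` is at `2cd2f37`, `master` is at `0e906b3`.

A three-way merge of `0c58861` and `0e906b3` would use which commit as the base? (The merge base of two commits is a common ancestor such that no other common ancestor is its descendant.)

3f75113

Ancestors of 0c58861: {0c58861, 3f75113, c2efebf}.
Ancestors of 0e906b3: {0e906b3, 3f75113, 6077e23, 7d5f19b}.
Common ancestors: {3f75113}.
The only common ancestor is 3f75113, so it is the merge base.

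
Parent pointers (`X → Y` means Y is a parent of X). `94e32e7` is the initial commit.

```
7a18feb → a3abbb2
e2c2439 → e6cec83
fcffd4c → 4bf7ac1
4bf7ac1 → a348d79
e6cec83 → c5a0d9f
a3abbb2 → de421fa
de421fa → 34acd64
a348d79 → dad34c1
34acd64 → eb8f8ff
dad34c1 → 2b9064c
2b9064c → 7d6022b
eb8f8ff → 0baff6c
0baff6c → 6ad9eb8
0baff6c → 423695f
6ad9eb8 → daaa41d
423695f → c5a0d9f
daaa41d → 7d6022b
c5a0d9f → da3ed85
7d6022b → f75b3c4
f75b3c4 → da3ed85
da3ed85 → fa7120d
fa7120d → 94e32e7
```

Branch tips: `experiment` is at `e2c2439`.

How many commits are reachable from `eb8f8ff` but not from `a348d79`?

6

Reachable from eb8f8ff: {0baff6c, 423695f, 6ad9eb8, 7d6022b, 94e32e7, c5a0d9f, da3ed85, daaa41d, eb8f8ff, f75b3c4, fa7120d}.
Reachable from a348d79: {2b9064c, 7d6022b, 94e32e7, a348d79, da3ed85, dad34c1, f75b3c4, fa7120d}.
In eb8f8ff's history but not a348d79's: {0baff6c, 423695f, 6ad9eb8, c5a0d9f, daaa41d, eb8f8ff} — 6 commits.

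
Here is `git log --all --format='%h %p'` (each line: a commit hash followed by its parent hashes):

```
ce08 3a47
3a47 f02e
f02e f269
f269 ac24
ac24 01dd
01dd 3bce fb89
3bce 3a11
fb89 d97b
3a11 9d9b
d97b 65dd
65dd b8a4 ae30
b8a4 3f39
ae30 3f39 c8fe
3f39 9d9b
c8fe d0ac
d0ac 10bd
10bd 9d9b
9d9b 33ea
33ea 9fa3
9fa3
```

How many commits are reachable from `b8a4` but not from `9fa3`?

Reachable from b8a4: {33ea, 3f39, 9d9b, 9fa3, b8a4}.
Reachable from 9fa3: {9fa3}.
In b8a4's history but not 9fa3's: {33ea, 3f39, 9d9b, b8a4} — 4 commits.

4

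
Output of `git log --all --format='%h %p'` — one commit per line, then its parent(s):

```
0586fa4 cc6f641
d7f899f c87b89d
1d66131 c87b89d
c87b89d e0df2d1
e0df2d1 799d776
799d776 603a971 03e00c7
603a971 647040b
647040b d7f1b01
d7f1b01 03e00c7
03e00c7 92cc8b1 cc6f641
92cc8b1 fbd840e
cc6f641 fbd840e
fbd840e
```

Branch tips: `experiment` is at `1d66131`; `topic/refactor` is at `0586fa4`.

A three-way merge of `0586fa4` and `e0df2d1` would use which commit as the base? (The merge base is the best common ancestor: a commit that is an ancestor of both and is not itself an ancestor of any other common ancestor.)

cc6f641

Ancestors of 0586fa4: {0586fa4, cc6f641, fbd840e}.
Ancestors of e0df2d1: {03e00c7, 603a971, 647040b, 799d776, 92cc8b1, cc6f641, d7f1b01, e0df2d1, fbd840e}.
Common ancestors: {cc6f641, fbd840e}.
Among these, cc6f641 is not an ancestor of any other common ancestor — it is the merge base.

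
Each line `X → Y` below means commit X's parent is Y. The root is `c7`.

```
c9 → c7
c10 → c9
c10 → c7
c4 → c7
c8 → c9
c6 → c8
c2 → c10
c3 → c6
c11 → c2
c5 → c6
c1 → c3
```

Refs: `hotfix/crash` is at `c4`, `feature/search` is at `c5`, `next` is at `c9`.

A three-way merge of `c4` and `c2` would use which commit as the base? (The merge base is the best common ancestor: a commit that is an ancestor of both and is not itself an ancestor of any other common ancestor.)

Ancestors of c4: {c4, c7}.
Ancestors of c2: {c10, c2, c7, c9}.
Common ancestors: {c7}.
The only common ancestor is c7, so it is the merge base.

c7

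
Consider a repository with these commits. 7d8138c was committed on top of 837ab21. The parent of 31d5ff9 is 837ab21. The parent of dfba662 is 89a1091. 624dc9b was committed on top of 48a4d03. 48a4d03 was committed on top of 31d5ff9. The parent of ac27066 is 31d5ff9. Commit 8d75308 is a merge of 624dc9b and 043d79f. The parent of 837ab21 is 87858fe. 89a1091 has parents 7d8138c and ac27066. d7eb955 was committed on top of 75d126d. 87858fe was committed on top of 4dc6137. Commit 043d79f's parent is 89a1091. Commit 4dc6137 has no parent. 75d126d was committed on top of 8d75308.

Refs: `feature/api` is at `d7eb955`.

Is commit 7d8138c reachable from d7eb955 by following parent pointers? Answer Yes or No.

Ancestors of d7eb955 (commits reachable by following parents): {043d79f, 31d5ff9, 48a4d03, 4dc6137, 624dc9b, 75d126d, 7d8138c, 837ab21, 87858fe, 89a1091, 8d75308, ac27066, d7eb955}.
7d8138c is in that set, so it is an ancestor of d7eb955.

Yes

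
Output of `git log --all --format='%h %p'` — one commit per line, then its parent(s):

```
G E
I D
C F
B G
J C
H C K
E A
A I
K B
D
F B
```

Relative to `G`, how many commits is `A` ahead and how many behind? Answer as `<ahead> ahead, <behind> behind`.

0 ahead, 2 behind

Reachable from A: {A, D, I}.
Reachable from G: {A, D, E, G, I}.
Only in A's history (ahead): {} — 0.
Only in G's history (behind): {E, G} — 2.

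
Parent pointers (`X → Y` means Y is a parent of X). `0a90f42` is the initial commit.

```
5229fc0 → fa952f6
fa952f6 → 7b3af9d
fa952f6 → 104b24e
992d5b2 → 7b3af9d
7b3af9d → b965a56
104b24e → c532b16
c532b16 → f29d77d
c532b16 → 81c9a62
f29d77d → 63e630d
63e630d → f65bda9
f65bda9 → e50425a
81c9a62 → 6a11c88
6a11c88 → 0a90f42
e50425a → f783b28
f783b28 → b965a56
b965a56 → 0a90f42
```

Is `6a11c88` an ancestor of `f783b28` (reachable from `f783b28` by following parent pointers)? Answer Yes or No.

No

Ancestors of f783b28: {0a90f42, b965a56, f783b28}.
6a11c88 is not in that set, so it is not an ancestor of f783b28.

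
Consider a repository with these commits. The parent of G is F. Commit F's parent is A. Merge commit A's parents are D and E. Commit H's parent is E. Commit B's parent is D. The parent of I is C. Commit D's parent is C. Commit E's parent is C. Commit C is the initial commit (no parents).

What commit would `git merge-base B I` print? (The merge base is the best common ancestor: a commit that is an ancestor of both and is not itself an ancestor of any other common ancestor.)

C

Ancestors of B: {B, C, D}.
Ancestors of I: {C, I}.
Common ancestors: {C}.
The only common ancestor is C, so it is the merge base.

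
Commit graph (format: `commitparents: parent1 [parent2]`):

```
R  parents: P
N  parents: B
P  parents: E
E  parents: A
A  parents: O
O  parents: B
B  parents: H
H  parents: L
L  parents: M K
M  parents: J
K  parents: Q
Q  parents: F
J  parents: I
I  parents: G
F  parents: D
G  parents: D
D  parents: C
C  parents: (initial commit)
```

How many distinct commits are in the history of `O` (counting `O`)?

Walking parent pointers from O: reachable set = {B, C, D, F, G, H, I, J, K, L, M, O, Q}.
That is 13 commits.

13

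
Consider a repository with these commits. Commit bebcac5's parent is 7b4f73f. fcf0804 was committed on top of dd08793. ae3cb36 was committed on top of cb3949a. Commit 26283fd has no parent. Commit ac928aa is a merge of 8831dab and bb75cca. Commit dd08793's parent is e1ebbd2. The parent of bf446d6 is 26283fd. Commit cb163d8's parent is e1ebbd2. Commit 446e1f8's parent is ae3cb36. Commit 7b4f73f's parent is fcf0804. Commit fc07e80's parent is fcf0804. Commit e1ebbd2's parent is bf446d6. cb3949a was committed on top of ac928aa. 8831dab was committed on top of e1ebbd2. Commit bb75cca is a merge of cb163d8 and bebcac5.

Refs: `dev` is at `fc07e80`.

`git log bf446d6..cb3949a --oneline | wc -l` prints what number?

10

Reachable from cb3949a: {26283fd, 7b4f73f, 8831dab, ac928aa, bb75cca, bebcac5, bf446d6, cb163d8, cb3949a, dd08793, e1ebbd2, fcf0804}.
Reachable from bf446d6: {26283fd, bf446d6}.
In cb3949a's history but not bf446d6's: {7b4f73f, 8831dab, ac928aa, bb75cca, bebcac5, cb163d8, cb3949a, dd08793, e1ebbd2, fcf0804} — 10 commits.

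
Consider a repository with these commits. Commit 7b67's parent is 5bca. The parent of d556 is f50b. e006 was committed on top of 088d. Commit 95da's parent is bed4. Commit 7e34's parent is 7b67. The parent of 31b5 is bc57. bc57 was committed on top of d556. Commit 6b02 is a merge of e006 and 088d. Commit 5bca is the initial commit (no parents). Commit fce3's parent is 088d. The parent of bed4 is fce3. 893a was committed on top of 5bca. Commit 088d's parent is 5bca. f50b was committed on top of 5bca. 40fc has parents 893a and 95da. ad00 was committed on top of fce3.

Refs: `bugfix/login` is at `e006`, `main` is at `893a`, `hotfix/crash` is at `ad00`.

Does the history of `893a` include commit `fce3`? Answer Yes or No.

Ancestors of 893a: {5bca, 893a}.
fce3 is not in that set, so it is not an ancestor of 893a.

No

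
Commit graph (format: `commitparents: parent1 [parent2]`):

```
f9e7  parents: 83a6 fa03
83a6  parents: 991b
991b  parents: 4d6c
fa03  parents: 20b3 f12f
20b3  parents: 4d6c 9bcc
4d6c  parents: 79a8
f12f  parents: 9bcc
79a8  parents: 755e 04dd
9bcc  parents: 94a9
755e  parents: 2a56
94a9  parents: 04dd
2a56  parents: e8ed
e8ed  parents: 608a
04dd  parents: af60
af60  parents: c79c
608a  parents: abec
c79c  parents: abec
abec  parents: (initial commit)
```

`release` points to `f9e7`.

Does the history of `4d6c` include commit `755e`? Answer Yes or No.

Yes

Ancestors of 4d6c (commits reachable by following parents): {04dd, 2a56, 4d6c, 608a, 755e, 79a8, abec, af60, c79c, e8ed}.
755e is in that set, so it is an ancestor of 4d6c.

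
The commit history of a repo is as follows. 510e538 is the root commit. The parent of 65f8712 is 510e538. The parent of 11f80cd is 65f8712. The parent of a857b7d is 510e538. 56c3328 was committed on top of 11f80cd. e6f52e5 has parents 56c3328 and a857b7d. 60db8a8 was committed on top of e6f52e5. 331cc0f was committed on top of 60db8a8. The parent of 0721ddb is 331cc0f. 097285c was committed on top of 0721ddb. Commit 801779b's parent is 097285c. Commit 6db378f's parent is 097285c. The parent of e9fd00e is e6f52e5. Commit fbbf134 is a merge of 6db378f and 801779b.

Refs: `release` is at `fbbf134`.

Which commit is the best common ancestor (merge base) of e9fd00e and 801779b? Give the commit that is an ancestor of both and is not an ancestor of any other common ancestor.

Ancestors of e9fd00e: {11f80cd, 510e538, 56c3328, 65f8712, a857b7d, e6f52e5, e9fd00e}.
Ancestors of 801779b: {0721ddb, 097285c, 11f80cd, 331cc0f, 510e538, 56c3328, 60db8a8, 65f8712, 801779b, a857b7d, e6f52e5}.
Common ancestors: {11f80cd, 510e538, 56c3328, 65f8712, a857b7d, e6f52e5}.
Among these, e6f52e5 is not an ancestor of any other common ancestor — it is the merge base.

e6f52e5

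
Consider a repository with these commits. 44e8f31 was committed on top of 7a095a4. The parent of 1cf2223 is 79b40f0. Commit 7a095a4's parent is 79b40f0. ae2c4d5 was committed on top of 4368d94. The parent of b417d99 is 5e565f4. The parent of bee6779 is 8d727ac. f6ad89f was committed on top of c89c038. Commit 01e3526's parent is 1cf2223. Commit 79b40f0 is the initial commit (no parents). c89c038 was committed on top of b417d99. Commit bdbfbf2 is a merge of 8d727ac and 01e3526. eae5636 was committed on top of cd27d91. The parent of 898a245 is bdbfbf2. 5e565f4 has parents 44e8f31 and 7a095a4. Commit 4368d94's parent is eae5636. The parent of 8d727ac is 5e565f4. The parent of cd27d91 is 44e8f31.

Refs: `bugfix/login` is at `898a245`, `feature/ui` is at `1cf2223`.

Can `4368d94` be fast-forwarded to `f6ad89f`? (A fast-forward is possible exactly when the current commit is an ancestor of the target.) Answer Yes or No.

No

A fast-forward from 4368d94 to f6ad89f is possible iff 4368d94 is an ancestor of f6ad89f.
Ancestors of f6ad89f: {44e8f31, 5e565f4, 79b40f0, 7a095a4, b417d99, c89c038, f6ad89f}.
4368d94 is not among them, so fast-forward is not possible.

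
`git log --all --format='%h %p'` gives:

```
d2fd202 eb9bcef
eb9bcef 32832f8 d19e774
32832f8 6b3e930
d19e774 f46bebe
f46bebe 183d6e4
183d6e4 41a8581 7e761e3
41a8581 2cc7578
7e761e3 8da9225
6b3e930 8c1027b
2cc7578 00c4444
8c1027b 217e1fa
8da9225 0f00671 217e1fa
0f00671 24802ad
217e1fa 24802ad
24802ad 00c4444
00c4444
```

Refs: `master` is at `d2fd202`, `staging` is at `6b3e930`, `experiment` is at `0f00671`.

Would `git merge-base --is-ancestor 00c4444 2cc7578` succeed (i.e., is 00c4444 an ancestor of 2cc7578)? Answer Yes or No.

Ancestors of 2cc7578 (commits reachable by following parents): {00c4444, 2cc7578}.
00c4444 is in that set, so it is an ancestor of 2cc7578.

Yes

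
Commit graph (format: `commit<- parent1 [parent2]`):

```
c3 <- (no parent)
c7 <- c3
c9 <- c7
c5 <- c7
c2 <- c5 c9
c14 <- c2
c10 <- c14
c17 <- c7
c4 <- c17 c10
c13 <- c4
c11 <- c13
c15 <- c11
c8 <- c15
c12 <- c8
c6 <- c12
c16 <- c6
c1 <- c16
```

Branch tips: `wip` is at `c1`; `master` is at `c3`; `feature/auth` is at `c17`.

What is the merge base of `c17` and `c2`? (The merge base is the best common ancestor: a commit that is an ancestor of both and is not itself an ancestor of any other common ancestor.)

c7

Ancestors of c17: {c17, c3, c7}.
Ancestors of c2: {c2, c3, c5, c7, c9}.
Common ancestors: {c3, c7}.
Among these, c7 is not an ancestor of any other common ancestor — it is the merge base.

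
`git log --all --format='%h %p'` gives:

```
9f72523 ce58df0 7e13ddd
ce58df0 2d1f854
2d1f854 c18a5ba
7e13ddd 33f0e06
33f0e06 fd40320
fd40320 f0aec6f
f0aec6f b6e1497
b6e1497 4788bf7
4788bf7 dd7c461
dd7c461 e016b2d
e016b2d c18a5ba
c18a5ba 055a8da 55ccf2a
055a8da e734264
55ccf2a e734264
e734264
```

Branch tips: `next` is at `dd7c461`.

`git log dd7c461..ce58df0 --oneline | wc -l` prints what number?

2

Reachable from ce58df0: {055a8da, 2d1f854, 55ccf2a, c18a5ba, ce58df0, e734264}.
Reachable from dd7c461: {055a8da, 55ccf2a, c18a5ba, dd7c461, e016b2d, e734264}.
In ce58df0's history but not dd7c461's: {2d1f854, ce58df0} — 2 commits.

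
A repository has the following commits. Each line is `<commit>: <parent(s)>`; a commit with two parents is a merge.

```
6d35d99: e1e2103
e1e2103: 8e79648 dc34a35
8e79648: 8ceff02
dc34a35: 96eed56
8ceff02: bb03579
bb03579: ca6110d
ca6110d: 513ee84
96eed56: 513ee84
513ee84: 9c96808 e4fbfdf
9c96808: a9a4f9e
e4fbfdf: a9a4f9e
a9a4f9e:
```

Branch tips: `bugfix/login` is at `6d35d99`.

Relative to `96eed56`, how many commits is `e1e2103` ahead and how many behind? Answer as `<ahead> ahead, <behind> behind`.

Reachable from e1e2103: {513ee84, 8ceff02, 8e79648, 96eed56, 9c96808, a9a4f9e, bb03579, ca6110d, dc34a35, e1e2103, e4fbfdf}.
Reachable from 96eed56: {513ee84, 96eed56, 9c96808, a9a4f9e, e4fbfdf}.
Only in e1e2103's history (ahead): {8ceff02, 8e79648, bb03579, ca6110d, dc34a35, e1e2103} — 6.
Only in 96eed56's history (behind): {} — 0.

6 ahead, 0 behind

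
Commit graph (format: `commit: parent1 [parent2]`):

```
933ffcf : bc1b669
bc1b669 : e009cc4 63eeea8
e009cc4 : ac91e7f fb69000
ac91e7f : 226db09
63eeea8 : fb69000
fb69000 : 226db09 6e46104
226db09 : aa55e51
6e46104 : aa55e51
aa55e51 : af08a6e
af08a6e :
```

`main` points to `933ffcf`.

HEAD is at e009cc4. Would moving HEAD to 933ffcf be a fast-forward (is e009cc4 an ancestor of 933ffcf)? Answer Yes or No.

Yes

A fast-forward from e009cc4 to 933ffcf is possible iff e009cc4 is an ancestor of 933ffcf.
Ancestors of 933ffcf: {226db09, 63eeea8, 6e46104, 933ffcf, aa55e51, ac91e7f, af08a6e, bc1b669, e009cc4, fb69000}.
e009cc4 is among them, so fast-forward is possible.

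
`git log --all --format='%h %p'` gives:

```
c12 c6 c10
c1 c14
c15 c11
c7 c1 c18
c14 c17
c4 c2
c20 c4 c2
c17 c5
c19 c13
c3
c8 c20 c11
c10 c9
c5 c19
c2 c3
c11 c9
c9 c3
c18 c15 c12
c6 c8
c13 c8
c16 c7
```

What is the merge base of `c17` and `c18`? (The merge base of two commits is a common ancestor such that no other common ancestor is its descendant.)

c8

Ancestors of c17: {c11, c13, c17, c19, c2, c20, c3, c4, c5, c8, c9}.
Ancestors of c18: {c10, c11, c12, c15, c18, c2, c20, c3, c4, c6, c8, c9}.
Common ancestors: {c11, c2, c20, c3, c4, c8, c9}.
Among these, c8 is not an ancestor of any other common ancestor — it is the merge base.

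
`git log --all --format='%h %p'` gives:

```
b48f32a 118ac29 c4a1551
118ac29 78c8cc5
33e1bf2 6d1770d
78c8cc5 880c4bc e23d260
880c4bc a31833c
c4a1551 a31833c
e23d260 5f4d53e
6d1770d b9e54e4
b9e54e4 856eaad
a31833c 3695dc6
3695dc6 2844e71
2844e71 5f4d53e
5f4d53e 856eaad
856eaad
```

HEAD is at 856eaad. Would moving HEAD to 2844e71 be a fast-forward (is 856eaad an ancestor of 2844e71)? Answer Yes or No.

A fast-forward from 856eaad to 2844e71 is possible iff 856eaad is an ancestor of 2844e71.
Ancestors of 2844e71: {2844e71, 5f4d53e, 856eaad}.
856eaad is among them, so fast-forward is possible.

Yes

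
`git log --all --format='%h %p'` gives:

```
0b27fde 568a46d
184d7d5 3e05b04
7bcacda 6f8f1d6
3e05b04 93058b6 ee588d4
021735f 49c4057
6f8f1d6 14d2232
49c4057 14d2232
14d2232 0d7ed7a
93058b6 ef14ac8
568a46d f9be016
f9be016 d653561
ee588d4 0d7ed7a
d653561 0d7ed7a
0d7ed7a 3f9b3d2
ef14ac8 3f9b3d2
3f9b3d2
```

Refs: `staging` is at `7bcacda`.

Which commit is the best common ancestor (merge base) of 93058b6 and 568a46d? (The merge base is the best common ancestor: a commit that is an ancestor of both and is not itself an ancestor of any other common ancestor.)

Ancestors of 93058b6: {3f9b3d2, 93058b6, ef14ac8}.
Ancestors of 568a46d: {0d7ed7a, 3f9b3d2, 568a46d, d653561, f9be016}.
Common ancestors: {3f9b3d2}.
The only common ancestor is 3f9b3d2, so it is the merge base.

3f9b3d2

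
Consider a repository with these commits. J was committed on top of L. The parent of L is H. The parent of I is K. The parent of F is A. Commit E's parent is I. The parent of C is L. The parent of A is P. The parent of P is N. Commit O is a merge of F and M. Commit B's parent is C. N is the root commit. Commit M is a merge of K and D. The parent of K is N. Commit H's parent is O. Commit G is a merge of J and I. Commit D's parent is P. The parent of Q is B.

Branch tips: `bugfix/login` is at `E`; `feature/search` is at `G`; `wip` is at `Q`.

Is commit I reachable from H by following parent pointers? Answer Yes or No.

No

Ancestors of H: {A, D, F, H, K, M, N, O, P}.
I is not in that set, so it is not an ancestor of H.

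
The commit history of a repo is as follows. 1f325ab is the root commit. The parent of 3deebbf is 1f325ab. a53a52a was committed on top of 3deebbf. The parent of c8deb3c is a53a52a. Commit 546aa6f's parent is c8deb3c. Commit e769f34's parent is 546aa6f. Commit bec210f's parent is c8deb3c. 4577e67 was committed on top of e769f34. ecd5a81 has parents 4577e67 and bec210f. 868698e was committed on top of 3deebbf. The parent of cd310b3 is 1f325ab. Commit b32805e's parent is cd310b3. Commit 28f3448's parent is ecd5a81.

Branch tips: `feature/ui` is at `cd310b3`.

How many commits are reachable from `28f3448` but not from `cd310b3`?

Reachable from 28f3448: {1f325ab, 28f3448, 3deebbf, 4577e67, 546aa6f, a53a52a, bec210f, c8deb3c, e769f34, ecd5a81}.
Reachable from cd310b3: {1f325ab, cd310b3}.
In 28f3448's history but not cd310b3's: {28f3448, 3deebbf, 4577e67, 546aa6f, a53a52a, bec210f, c8deb3c, e769f34, ecd5a81} — 9 commits.

9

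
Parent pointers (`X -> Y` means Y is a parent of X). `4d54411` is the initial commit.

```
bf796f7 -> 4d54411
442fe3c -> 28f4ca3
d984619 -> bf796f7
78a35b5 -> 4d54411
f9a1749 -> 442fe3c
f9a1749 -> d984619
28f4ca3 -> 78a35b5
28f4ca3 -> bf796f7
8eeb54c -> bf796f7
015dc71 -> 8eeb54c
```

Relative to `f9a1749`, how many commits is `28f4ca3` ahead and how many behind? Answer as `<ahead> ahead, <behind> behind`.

Reachable from 28f4ca3: {28f4ca3, 4d54411, 78a35b5, bf796f7}.
Reachable from f9a1749: {28f4ca3, 442fe3c, 4d54411, 78a35b5, bf796f7, d984619, f9a1749}.
Only in 28f4ca3's history (ahead): {} — 0.
Only in f9a1749's history (behind): {442fe3c, d984619, f9a1749} — 3.

0 ahead, 3 behind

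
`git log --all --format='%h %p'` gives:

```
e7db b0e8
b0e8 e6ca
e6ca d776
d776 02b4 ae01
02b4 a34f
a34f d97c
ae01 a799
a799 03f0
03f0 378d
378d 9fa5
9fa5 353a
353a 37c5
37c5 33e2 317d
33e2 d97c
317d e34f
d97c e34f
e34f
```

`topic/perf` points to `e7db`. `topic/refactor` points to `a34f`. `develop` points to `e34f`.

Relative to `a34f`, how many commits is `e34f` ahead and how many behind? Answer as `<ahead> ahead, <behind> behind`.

Reachable from e34f: {e34f}.
Reachable from a34f: {a34f, d97c, e34f}.
Only in e34f's history (ahead): {} — 0.
Only in a34f's history (behind): {a34f, d97c} — 2.

0 ahead, 2 behind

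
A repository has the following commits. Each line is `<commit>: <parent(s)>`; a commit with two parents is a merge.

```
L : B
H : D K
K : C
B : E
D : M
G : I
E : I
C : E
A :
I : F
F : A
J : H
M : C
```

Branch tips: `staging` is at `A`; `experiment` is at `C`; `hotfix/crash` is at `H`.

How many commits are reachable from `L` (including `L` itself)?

6

Walking parent pointers from L: reachable set = {A, B, E, F, I, L}.
That is 6 commits.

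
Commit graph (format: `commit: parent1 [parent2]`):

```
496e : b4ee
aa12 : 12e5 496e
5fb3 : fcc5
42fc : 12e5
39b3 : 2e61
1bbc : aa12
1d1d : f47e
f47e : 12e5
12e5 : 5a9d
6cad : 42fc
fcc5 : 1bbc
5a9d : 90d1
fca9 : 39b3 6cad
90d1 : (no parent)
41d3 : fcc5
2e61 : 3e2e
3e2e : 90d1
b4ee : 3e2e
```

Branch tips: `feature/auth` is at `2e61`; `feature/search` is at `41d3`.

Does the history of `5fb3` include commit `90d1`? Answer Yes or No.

Yes

Ancestors of 5fb3 (commits reachable by following parents): {12e5, 1bbc, 3e2e, 496e, 5a9d, 5fb3, 90d1, aa12, b4ee, fcc5}.
90d1 is in that set, so it is an ancestor of 5fb3.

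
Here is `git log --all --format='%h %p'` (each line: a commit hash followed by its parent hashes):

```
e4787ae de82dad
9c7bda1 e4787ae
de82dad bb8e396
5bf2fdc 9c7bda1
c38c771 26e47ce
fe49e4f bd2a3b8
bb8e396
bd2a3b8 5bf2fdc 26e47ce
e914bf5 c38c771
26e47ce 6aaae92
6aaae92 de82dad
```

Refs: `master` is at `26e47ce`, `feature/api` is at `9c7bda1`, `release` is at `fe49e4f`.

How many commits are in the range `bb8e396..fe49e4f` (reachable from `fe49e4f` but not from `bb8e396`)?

8

Reachable from fe49e4f: {26e47ce, 5bf2fdc, 6aaae92, 9c7bda1, bb8e396, bd2a3b8, de82dad, e4787ae, fe49e4f}.
Reachable from bb8e396: {bb8e396}.
In fe49e4f's history but not bb8e396's: {26e47ce, 5bf2fdc, 6aaae92, 9c7bda1, bd2a3b8, de82dad, e4787ae, fe49e4f} — 8 commits.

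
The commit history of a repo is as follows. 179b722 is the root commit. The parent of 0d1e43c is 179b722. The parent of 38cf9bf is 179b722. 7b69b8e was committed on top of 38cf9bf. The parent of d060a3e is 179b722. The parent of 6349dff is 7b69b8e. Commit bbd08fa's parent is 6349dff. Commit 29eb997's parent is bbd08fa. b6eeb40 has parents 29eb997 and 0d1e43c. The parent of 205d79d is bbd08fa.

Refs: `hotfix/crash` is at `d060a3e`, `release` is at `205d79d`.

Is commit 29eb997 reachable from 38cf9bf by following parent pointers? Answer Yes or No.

Ancestors of 38cf9bf: {179b722, 38cf9bf}.
29eb997 is not in that set, so it is not an ancestor of 38cf9bf.

No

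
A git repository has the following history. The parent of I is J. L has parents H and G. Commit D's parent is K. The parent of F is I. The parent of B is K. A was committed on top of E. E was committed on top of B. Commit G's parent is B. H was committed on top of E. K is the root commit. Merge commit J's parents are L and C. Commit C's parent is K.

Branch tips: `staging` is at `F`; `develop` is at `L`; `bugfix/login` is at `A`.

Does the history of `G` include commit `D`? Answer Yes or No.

No

Ancestors of G: {B, G, K}.
D is not in that set, so it is not an ancestor of G.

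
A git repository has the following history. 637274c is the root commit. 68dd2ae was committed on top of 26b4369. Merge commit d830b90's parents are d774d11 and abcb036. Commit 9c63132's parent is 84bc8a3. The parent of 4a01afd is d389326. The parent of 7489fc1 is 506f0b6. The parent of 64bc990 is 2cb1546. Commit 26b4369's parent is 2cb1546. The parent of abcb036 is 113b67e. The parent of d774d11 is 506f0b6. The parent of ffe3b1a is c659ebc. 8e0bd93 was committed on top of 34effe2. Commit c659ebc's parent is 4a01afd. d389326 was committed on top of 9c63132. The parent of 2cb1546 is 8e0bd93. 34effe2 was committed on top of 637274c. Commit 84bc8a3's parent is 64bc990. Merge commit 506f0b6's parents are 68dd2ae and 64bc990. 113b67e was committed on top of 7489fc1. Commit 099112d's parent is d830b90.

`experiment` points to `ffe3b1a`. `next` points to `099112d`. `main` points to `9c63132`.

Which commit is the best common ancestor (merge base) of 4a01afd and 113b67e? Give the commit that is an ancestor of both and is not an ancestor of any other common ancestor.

64bc990

Ancestors of 4a01afd: {2cb1546, 34effe2, 4a01afd, 637274c, 64bc990, 84bc8a3, 8e0bd93, 9c63132, d389326}.
Ancestors of 113b67e: {113b67e, 26b4369, 2cb1546, 34effe2, 506f0b6, 637274c, 64bc990, 68dd2ae, 7489fc1, 8e0bd93}.
Common ancestors: {2cb1546, 34effe2, 637274c, 64bc990, 8e0bd93}.
Among these, 64bc990 is not an ancestor of any other common ancestor — it is the merge base.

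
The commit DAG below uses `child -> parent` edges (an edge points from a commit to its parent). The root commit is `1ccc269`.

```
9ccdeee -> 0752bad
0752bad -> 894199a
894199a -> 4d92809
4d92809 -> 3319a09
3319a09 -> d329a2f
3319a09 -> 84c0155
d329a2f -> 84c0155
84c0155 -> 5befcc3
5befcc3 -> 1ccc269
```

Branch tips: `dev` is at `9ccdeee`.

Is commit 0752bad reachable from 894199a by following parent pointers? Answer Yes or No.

Ancestors of 894199a: {1ccc269, 3319a09, 4d92809, 5befcc3, 84c0155, 894199a, d329a2f}.
0752bad is not in that set, so it is not an ancestor of 894199a.

No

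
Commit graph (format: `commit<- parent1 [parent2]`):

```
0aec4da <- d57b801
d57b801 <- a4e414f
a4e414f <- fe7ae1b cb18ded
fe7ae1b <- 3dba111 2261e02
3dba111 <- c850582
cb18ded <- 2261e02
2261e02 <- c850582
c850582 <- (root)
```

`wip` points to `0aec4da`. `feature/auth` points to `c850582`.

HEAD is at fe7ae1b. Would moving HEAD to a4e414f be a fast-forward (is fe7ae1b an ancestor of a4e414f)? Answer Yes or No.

A fast-forward from fe7ae1b to a4e414f is possible iff fe7ae1b is an ancestor of a4e414f.
Ancestors of a4e414f: {2261e02, 3dba111, a4e414f, c850582, cb18ded, fe7ae1b}.
fe7ae1b is among them, so fast-forward is possible.

Yes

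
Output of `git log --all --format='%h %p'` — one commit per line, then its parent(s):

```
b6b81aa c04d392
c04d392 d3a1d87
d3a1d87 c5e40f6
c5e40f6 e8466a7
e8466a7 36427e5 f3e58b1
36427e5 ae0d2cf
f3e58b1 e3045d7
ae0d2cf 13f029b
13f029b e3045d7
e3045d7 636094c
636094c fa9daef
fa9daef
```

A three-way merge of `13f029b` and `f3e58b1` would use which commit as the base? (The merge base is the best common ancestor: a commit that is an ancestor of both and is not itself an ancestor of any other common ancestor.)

e3045d7

Ancestors of 13f029b: {13f029b, 636094c, e3045d7, fa9daef}.
Ancestors of f3e58b1: {636094c, e3045d7, f3e58b1, fa9daef}.
Common ancestors: {636094c, e3045d7, fa9daef}.
Among these, e3045d7 is not an ancestor of any other common ancestor — it is the merge base.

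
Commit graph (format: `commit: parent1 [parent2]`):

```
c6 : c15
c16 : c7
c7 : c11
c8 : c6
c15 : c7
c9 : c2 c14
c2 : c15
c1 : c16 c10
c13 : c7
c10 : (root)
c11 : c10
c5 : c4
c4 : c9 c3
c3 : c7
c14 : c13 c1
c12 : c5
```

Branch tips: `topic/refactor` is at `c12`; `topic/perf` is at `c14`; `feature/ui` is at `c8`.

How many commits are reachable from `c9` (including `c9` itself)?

Walking parent pointers from c9: reachable set = {c1, c10, c11, c13, c14, c15, c16, c2, c7, c9}.
That is 10 commits.

10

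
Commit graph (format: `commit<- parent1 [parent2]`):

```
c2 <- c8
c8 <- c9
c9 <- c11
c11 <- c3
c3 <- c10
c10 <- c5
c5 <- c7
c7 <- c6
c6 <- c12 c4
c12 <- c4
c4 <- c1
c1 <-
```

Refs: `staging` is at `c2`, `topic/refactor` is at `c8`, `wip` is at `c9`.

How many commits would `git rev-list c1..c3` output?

7

Reachable from c3: {c1, c10, c12, c3, c4, c5, c6, c7}.
Reachable from c1: {c1}.
In c3's history but not c1's: {c10, c12, c3, c4, c5, c6, c7} — 7 commits.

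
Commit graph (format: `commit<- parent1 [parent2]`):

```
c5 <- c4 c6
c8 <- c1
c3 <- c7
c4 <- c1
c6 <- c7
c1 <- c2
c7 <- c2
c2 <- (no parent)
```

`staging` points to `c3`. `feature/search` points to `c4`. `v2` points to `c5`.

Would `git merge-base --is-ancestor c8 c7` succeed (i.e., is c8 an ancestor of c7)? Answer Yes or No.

Ancestors of c7: {c2, c7}.
c8 is not in that set, so it is not an ancestor of c7.

No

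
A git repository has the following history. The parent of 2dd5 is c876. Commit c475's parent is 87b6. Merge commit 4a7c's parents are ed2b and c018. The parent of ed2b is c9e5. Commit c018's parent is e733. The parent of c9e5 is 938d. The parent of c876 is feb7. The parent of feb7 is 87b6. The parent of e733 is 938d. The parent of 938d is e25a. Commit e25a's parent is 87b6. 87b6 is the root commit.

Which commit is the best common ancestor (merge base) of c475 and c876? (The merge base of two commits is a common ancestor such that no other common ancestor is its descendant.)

Ancestors of c475: {87b6, c475}.
Ancestors of c876: {87b6, c876, feb7}.
Common ancestors: {87b6}.
The only common ancestor is 87b6, so it is the merge base.

87b6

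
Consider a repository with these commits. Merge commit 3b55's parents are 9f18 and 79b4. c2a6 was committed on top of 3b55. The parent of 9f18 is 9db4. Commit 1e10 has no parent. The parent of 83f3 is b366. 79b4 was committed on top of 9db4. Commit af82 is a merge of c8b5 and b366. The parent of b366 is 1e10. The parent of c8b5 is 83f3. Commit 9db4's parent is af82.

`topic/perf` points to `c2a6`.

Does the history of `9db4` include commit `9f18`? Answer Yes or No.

Ancestors of 9db4: {1e10, 83f3, 9db4, af82, b366, c8b5}.
9f18 is not in that set, so it is not an ancestor of 9db4.

No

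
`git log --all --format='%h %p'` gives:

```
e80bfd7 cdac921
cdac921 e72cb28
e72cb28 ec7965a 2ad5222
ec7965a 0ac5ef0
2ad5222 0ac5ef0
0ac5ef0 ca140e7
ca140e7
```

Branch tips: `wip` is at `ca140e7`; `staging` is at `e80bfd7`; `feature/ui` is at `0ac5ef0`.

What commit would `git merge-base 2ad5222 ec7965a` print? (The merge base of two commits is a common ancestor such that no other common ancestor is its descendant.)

0ac5ef0

Ancestors of 2ad5222: {0ac5ef0, 2ad5222, ca140e7}.
Ancestors of ec7965a: {0ac5ef0, ca140e7, ec7965a}.
Common ancestors: {0ac5ef0, ca140e7}.
Among these, 0ac5ef0 is not an ancestor of any other common ancestor — it is the merge base.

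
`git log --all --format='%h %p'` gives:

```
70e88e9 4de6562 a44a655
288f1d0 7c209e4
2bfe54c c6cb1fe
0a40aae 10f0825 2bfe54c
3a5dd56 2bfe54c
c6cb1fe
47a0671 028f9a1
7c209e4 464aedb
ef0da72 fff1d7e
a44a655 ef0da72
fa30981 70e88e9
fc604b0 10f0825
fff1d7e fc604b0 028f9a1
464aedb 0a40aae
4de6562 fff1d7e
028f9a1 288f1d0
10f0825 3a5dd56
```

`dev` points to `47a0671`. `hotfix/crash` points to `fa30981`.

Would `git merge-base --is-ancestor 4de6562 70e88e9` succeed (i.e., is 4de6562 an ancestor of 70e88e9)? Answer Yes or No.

Ancestors of 70e88e9 (commits reachable by following parents): {028f9a1, 0a40aae, 10f0825, 288f1d0, 2bfe54c, 3a5dd56, 464aedb, 4de6562, 70e88e9, 7c209e4, a44a655, c6cb1fe, ef0da72, fc604b0, fff1d7e}.
4de6562 is in that set, so it is an ancestor of 70e88e9.

Yes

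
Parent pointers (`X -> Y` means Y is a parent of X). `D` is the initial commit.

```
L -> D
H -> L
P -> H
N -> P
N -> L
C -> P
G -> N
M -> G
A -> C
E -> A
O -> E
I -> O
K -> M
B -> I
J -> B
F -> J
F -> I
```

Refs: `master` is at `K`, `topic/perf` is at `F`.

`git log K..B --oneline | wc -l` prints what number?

6

Reachable from B: {A, B, C, D, E, H, I, L, O, P}.
Reachable from K: {D, G, H, K, L, M, N, P}.
In B's history but not K's: {A, B, C, E, I, O} — 6 commits.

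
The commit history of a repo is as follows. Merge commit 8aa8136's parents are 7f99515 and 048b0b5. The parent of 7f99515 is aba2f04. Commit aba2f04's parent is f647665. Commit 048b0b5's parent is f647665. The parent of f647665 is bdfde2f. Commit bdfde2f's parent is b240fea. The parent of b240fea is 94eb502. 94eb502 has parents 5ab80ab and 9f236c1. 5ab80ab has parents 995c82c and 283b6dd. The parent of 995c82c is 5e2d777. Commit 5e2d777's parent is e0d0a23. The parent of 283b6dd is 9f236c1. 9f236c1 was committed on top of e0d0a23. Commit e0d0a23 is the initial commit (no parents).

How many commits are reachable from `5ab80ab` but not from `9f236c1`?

Reachable from 5ab80ab: {283b6dd, 5ab80ab, 5e2d777, 995c82c, 9f236c1, e0d0a23}.
Reachable from 9f236c1: {9f236c1, e0d0a23}.
In 5ab80ab's history but not 9f236c1's: {283b6dd, 5ab80ab, 5e2d777, 995c82c} — 4 commits.

4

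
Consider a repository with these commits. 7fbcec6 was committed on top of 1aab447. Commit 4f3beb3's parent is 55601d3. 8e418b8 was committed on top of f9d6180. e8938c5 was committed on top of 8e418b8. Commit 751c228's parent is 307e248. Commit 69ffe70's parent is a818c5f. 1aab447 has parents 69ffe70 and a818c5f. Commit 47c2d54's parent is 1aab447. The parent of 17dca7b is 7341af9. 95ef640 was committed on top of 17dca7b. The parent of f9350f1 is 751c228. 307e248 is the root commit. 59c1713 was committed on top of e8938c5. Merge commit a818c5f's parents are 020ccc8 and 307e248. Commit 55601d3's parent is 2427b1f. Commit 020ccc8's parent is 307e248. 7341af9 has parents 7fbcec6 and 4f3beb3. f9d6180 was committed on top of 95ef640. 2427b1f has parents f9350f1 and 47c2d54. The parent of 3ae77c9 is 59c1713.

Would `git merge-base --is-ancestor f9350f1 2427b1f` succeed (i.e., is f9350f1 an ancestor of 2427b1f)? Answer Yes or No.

Ancestors of 2427b1f (commits reachable by following parents): {020ccc8, 1aab447, 2427b1f, 307e248, 47c2d54, 69ffe70, 751c228, a818c5f, f9350f1}.
f9350f1 is in that set, so it is an ancestor of 2427b1f.

Yes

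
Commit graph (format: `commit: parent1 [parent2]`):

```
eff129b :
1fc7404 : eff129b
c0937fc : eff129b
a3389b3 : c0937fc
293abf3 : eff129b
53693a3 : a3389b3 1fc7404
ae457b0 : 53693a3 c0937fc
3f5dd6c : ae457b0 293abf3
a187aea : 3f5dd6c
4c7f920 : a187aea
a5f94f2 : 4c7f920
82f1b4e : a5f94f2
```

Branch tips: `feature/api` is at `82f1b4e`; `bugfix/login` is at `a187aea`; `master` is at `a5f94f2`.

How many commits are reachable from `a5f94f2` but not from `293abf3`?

Reachable from a5f94f2: {1fc7404, 293abf3, 3f5dd6c, 4c7f920, 53693a3, a187aea, a3389b3, a5f94f2, ae457b0, c0937fc, eff129b}.
Reachable from 293abf3: {293abf3, eff129b}.
In a5f94f2's history but not 293abf3's: {1fc7404, 3f5dd6c, 4c7f920, 53693a3, a187aea, a3389b3, a5f94f2, ae457b0, c0937fc} — 9 commits.

9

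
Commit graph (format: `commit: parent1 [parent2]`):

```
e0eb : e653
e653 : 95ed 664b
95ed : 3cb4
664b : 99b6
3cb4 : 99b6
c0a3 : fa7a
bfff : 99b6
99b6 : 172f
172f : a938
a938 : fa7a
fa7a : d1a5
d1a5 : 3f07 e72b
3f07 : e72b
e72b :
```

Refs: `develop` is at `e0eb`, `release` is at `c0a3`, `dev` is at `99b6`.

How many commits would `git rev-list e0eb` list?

Walking parent pointers from e0eb: reachable set = {172f, 3cb4, 3f07, 664b, 95ed, 99b6, a938, d1a5, e0eb, e653, e72b, fa7a}.
That is 12 commits.

12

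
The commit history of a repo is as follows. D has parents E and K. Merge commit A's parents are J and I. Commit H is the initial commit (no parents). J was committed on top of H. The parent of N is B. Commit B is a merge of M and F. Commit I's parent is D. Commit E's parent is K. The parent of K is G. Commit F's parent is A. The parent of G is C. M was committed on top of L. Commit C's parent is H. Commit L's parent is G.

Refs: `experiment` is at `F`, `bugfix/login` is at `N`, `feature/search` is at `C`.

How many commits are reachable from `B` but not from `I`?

Reachable from B: {A, B, C, D, E, F, G, H, I, J, K, L, M}.
Reachable from I: {C, D, E, G, H, I, K}.
In B's history but not I's: {A, B, F, J, L, M} — 6 commits.

6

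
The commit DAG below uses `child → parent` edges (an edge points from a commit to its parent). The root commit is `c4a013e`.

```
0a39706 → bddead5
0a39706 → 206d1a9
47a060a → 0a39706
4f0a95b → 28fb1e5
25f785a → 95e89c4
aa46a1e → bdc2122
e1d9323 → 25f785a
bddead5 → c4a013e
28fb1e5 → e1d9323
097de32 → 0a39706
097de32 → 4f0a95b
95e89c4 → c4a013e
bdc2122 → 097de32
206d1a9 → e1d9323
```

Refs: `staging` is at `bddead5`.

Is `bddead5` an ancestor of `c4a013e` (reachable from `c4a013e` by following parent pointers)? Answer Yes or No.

No

Ancestors of c4a013e: {c4a013e}.
bddead5 is not in that set, so it is not an ancestor of c4a013e.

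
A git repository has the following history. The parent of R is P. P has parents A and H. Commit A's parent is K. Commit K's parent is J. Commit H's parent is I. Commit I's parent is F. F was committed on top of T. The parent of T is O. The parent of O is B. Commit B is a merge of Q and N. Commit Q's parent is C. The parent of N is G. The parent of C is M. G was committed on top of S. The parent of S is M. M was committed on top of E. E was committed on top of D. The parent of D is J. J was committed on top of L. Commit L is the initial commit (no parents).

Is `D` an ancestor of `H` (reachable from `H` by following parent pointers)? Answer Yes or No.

Yes

Ancestors of H (commits reachable by following parents): {B, C, D, E, F, G, H, I, J, L, M, N, O, Q, S, T}.
D is in that set, so it is an ancestor of H.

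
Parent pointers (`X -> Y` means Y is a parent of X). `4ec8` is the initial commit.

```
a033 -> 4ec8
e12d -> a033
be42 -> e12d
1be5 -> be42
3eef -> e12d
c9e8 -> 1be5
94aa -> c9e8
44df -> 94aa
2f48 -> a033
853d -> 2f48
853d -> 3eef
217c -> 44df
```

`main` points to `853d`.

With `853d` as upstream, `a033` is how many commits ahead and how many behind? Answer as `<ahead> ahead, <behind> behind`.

Reachable from a033: {4ec8, a033}.
Reachable from 853d: {2f48, 3eef, 4ec8, 853d, a033, e12d}.
Only in a033's history (ahead): {} — 0.
Only in 853d's history (behind): {2f48, 3eef, 853d, e12d} — 4.

0 ahead, 4 behind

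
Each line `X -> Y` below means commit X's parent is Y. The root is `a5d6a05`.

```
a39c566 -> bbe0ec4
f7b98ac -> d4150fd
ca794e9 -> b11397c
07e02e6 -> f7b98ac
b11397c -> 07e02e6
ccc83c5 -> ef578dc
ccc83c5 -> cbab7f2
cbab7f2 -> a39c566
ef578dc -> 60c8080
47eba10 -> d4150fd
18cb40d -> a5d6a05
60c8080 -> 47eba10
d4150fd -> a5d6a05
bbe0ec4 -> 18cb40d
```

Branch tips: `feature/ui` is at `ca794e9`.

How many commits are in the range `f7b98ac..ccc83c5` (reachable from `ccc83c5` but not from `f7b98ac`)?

8

Reachable from ccc83c5: {18cb40d, 47eba10, 60c8080, a39c566, a5d6a05, bbe0ec4, cbab7f2, ccc83c5, d4150fd, ef578dc}.
Reachable from f7b98ac: {a5d6a05, d4150fd, f7b98ac}.
In ccc83c5's history but not f7b98ac's: {18cb40d, 47eba10, 60c8080, a39c566, bbe0ec4, cbab7f2, ccc83c5, ef578dc} — 8 commits.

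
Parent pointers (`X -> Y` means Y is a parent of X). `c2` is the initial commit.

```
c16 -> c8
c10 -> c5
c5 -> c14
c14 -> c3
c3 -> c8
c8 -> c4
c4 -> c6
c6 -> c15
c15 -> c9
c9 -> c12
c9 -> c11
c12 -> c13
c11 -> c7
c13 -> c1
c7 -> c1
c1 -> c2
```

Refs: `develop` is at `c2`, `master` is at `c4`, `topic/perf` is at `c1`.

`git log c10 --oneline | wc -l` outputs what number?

15

Walking parent pointers from c10: reachable set = {c1, c10, c11, c12, c13, c14, c15, c2, c3, c4, c5, c6, c7, c8, c9}.
That is 15 commits.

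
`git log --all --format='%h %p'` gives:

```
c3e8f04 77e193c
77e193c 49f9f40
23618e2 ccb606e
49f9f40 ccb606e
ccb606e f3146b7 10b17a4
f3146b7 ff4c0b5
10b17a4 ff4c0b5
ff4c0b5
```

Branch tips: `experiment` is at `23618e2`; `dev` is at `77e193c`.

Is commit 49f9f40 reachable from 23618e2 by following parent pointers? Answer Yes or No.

No

Ancestors of 23618e2: {10b17a4, 23618e2, ccb606e, f3146b7, ff4c0b5}.
49f9f40 is not in that set, so it is not an ancestor of 23618e2.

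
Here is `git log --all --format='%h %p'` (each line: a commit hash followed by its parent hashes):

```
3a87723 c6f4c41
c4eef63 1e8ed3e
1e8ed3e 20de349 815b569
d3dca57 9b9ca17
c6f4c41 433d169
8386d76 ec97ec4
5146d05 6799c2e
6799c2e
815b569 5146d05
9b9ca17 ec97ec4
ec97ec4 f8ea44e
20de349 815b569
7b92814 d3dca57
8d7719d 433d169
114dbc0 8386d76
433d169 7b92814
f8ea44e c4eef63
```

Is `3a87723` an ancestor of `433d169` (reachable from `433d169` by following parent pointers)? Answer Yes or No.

Ancestors of 433d169: {1e8ed3e, 20de349, 433d169, 5146d05, 6799c2e, 7b92814, 815b569, 9b9ca17, c4eef63, d3dca57, ec97ec4, f8ea44e}.
3a87723 is not in that set, so it is not an ancestor of 433d169.

No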